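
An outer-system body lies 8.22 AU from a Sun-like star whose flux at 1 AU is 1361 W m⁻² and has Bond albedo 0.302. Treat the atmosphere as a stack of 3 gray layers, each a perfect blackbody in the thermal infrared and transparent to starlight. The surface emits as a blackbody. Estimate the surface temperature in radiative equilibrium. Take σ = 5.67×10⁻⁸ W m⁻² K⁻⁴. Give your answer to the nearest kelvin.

By the inverse-square law, S = 1361/8.22² = 20.14 W m⁻².
OLR = S(1−α)/4 = 3.515 W m⁻²; the top layer radiates at T_e = 88.73 K.
For an N-layer opaque stack, T_s⁴ = (N+1)T_e⁴, hence T_s = (4)^(1/4)×88.73 K = 125.5 K.

125 kelvin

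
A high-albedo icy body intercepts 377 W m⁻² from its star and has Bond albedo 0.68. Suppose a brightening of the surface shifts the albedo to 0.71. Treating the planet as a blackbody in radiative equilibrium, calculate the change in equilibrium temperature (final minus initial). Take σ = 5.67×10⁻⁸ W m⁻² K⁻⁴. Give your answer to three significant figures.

Before: T₁ = [377.0·0.32/(4σ)]^(1/4) = 151.9 K.
Final:   T₂ = [S(1−0.71)/(4σ)]^(1/4) = 148.2 K.
ΔT = T₂ − T₁ = -3.692 K.

-3.69 K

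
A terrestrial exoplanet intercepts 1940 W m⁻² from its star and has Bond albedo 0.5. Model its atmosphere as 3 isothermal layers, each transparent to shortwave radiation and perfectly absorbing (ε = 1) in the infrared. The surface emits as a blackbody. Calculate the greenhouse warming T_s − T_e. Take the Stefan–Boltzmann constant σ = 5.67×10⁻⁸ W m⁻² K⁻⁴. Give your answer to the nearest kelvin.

OLR = S(1−α)/4 = 242.5 W m⁻²; the top layer radiates at T_e = 255.7 K.
Surface: T_s = (4)^¼·T_e = 361.7 K.
Warming: T_s − T_e = 105.9 K.

106 kelvin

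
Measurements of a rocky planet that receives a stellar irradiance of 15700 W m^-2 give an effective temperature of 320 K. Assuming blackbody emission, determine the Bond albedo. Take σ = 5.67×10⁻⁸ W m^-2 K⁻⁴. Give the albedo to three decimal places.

0.849

Rearranging the radiative balance, α = 1 − 4σT⁴/S.
4σT⁴ = 4·5.67×10⁻⁸·(320)⁴ = 2378 W m^-2.
1−α = 2378/15700 = 0.1515, so α = 0.8485.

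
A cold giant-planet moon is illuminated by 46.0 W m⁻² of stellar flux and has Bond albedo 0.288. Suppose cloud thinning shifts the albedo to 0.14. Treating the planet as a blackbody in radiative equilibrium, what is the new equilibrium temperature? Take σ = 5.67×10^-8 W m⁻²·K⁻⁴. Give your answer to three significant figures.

New equilibrium: T₂ = [(1−0.14)·46.00/(4σ)]^(1/4) = 114.9 K.

115 K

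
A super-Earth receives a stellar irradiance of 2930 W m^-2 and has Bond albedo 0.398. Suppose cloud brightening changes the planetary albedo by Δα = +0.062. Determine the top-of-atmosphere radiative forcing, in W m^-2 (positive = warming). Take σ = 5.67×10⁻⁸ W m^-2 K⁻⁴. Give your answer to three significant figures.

-45.4 W m^-2

The change in absorbed flux is Δ[S(1−α)/4] = −SΔα/4 = -45.41 W m^-2.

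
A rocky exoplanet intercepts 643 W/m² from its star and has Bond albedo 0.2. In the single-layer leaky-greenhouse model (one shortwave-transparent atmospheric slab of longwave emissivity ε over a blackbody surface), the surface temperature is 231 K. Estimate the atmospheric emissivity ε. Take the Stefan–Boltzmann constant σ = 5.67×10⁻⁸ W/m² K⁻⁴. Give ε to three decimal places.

0.407

Effective temperature: T_e = [S(1−α)/(4σ)]^(1/4) = 218.2 K.
Inverting T_s⁴ = 2T_e⁴/(2−ε): (T_e/T_s)⁴ = 0.7965, so ε = 2(1 − 0.7965) = 0.4069.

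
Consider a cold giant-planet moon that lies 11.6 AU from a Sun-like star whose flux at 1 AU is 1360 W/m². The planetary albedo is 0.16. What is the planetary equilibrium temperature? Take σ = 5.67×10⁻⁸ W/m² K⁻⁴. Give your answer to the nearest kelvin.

78 K

By the inverse-square law, S = 1360/11.6² = 10.11 W/m².
Absorbed flux (global mean): S(1−α)/4 = 10.11·0.84/4 = 2.122 W/m².
Set σT⁴ = 2.122 → T = (2.122/σ)^(1/4) = 78.22 K.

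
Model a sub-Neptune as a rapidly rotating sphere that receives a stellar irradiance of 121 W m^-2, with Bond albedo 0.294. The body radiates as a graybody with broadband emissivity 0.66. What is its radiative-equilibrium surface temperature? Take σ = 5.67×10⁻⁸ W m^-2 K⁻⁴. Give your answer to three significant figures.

Averaging over the sphere, the absorbed flux is S(1−α)/4 = 21.36 W m^-2.
Radiative balance εσT⁴ = 21.36 gives T = [21.36/(0.66·σ)]^(1/4) = 154.6 K.

155 K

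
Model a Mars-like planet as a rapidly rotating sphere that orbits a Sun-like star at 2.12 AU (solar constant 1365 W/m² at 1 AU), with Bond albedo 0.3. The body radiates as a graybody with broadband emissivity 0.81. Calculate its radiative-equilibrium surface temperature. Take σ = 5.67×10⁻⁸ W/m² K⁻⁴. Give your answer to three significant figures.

184 kelvin

By the inverse-square law, S = 1365/2.12² = 303.7 W/m².
The planet absorbs (1−α)S over its disc πR² and re-emits over 4πR², so the mean absorbed flux is (1−0.3)·303.7/4 = 53.15 W/m².
Equating to εσT⁴ with ε = 0.81: T = (53.15/0.81σ)^(1/4) = 184.4 K.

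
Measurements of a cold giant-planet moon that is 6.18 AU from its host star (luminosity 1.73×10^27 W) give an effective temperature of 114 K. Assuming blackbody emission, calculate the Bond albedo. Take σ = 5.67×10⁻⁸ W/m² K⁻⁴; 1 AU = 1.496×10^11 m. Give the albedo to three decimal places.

d = 6.18 × 1.496×10^11 m = 9.245×10^11 m.
S = L/(4πd²) = 161.1 W/m².
Energy balance: S(1−α)/4 = σT⁴, so 1−α = 4σT⁴/S.
σT⁴ = 9.576 W/m², so 4σT⁴ = 38.31 W/m².
1−α = 38.31/161.1 = 0.2378, so α = 0.7622.

0.762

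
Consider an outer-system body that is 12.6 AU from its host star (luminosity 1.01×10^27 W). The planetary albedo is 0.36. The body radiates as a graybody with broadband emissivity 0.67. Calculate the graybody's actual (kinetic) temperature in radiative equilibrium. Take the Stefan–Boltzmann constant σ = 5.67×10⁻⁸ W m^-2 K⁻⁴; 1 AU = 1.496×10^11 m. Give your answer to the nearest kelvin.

99 K

d = 12.6 × 1.496×10^11 m = 1.885×10^12 m.
Spreading L over a sphere of radius d: S = 1.01×10^27/(4π·1.88×10^12²) = 22.62 W m^-2.
Absorbed flux (global mean): S(1−α)/4 = 22.62·0.64/4 = 3.619 W m^-2.
Radiative balance εσT⁴ = 3.619 gives T = [3.619/(0.67·σ)]^(1/4) = 98.80 K.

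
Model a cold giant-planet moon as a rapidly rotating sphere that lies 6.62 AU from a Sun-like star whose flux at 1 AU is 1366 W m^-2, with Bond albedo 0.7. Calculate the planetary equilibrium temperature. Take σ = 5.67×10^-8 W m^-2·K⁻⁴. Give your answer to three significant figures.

80.1 kelvin

Flux at the orbit: S = 1366/(6.62)² = 31.17 W m^-2.
The planet absorbs (1−α)S over its disc πR² and re-emits over 4πR², so the mean absorbed flux is (1−0.7)·31.17/4 = 2.338 W m^-2.
Balancing against σT⁴: T = (2.338/5.67×10⁻⁸)^(1/4) = 80.13 K.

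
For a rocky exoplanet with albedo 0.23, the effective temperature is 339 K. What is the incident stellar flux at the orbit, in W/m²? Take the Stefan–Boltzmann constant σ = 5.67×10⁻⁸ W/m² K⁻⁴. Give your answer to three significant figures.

3890 W/m²

From S(1−α)/4 = σT⁴: S = 4σT⁴/(1−α).
σT⁴ = 5.67×10⁻⁸·(339)⁴ = 748.8 W/m².
So S = 4×748.8/(1−0.23) = 3890 W/m².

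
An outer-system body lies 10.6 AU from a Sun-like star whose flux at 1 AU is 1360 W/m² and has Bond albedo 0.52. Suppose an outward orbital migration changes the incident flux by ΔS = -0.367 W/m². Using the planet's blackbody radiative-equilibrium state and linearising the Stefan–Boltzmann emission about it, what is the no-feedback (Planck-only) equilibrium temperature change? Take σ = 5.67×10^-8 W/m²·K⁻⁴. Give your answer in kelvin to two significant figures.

-0.54 K

Irradiance scales as 1/d², so S = 1360 W/m² × (1/10.6)² = 12.10 W/m².
Reference equilibrium: T_e = [S(1−α)/(4σ)]^(1/4) = 71.14 K.
Only a fraction (1−α) is absorbed and it's spread over 4πR², so ΔF = (1−α)ΔS/4 = -0.04404 W/m².
The Planck feedback parameter is 4σT_e³ = 0.08167 W/m²/K.
So ΔT₀ = -0.04404/0.08167 = -0.539 K.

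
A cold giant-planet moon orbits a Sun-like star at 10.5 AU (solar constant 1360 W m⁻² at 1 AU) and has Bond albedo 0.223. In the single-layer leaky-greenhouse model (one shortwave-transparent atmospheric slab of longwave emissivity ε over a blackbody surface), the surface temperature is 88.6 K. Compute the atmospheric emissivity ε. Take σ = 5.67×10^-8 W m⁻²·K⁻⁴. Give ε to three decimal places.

0.628

By the inverse-square law, S = 1360/10.5² = 12.34 W m⁻².
TOA balance gives T_e = 80.63 K.
Since (2−ε)/2 = (T_e/T_s)⁴ = 0.6858, ε = 0.6284.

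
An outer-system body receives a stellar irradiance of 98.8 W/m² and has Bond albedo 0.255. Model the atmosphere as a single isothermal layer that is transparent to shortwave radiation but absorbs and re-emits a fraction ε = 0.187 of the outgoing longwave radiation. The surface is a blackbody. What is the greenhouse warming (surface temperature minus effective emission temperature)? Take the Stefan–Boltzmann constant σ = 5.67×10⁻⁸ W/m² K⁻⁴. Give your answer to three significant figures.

3.33 K

Effective emission temperature (TOA balance): σT_e⁴ = S(1−α)/4 = 18.40 W/m² → T_e = 134.2 K.
Surface balance with a leaky layer gives σT_s⁴ = σT_e⁴·2/(2−ε), so T_s = T_e·[2/(2−0.187)]^(1/4) = 137.6 K.
The atmosphere warms the surface by 3.335 K.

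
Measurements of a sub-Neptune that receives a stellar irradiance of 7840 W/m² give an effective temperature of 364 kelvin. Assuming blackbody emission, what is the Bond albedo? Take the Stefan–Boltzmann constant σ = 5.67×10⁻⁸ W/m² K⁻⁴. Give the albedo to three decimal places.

0.492

Rearranging the radiative balance, α = 1 − 4σT⁴/S.
4σT⁴ = 4·5.67×10⁻⁸·(364)⁴ = 3982 W/m².
Hence α = 1 − 3982/7840 = 0.4922.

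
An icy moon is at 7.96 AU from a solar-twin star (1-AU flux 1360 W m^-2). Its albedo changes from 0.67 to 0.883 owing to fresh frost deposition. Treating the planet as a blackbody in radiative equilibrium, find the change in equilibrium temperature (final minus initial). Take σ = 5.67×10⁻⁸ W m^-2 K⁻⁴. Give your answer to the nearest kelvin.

Irradiance scales as 1/d², so S = 1360 W m^-2 × (1/7.96)² = 21.46 W m^-2.
Before: T₁ = [21.46·0.33/(4σ)]^(1/4) = 74.76 K.
Final:   T₂ = [S(1−0.883)/(4σ)]^(1/4) = 57.69 K.
Change: 57.69 − 74.76 = -17.07 K.

-17 K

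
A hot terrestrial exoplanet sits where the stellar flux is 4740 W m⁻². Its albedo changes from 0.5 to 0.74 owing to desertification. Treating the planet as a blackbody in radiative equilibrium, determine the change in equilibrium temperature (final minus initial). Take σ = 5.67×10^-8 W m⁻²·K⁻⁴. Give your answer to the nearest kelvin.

-48 kelvin

Before: T₁ = [4740·0.5/(4σ)]^(1/4) = 319.7 K.
With α = 0.74, T₂ = 271.5 K.
ΔT = T₂ − T₁ = -48.22 K.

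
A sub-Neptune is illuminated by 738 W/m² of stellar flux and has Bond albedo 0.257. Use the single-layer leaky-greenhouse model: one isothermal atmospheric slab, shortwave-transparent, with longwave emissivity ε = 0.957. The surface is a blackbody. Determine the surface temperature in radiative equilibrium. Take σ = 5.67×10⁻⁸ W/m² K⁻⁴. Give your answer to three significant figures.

261 kelvin

At the top of the atmosphere, σT_e⁴ = S(1−α)/4 = 137.1 W/m², giving T_e = 221.7 K.
For a single slab of emissivity ε, T_s⁴ = 2T_e⁴/(2−ε); thus T_s = 221.7·(1.918)^(1/4) = 260.9 K.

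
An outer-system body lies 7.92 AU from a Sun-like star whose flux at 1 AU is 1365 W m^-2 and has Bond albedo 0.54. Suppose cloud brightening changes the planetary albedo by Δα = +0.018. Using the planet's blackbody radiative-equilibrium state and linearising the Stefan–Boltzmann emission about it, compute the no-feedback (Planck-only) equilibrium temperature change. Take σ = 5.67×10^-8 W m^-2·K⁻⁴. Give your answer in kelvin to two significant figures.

-0.80 K

Flux at the orbit: S = 1365/(7.92)² = 21.76 W m^-2.
The baseline emission temperature is T_e = 81.51 K.
ΔF = −(S/4)Δα = −(21.76/4)×(+0.018) = -0.09793 W m^-2.
The Planck feedback parameter is 4σT_e³ = 0.1228 W m^-2/K.
Hence the no-feedback warming is ΔF/(4σT_e³) = -0.797 K.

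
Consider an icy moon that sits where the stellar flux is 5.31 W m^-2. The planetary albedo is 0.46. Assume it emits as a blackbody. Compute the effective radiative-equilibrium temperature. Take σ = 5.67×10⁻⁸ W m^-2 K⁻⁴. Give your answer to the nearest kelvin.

60 K

The planet absorbs (1−α)S over its disc πR² and re-emits over 4πR², so the mean absorbed flux is (1−0.46)·5.310/4 = 0.7168 W m^-2.
In equilibrium σT⁴ equals this, so T = 59.63 K.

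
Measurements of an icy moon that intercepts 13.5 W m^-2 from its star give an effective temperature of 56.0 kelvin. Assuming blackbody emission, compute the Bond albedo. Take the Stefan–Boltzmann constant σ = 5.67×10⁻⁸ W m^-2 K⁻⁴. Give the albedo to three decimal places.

Energy balance: S(1−α)/4 = σT⁴, so 1−α = 4σT⁴/S.
σT⁴ = 0.5576 W m^-2, so 4σT⁴ = 2.230 W m^-2.
Hence α = 1 − 2.230/13.50 = 0.8348.

0.835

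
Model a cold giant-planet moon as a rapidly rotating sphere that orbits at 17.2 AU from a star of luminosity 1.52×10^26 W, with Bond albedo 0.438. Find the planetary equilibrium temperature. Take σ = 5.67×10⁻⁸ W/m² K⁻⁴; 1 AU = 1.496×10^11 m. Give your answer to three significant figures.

46.1 K

Orbital distance: d = 17.2 AU = 2.573×10^12 m.
S = L/(4πd²) = 1.827 W/m².
Averaging over the sphere, the absorbed flux is S(1−α)/4 = 0.2567 W/m².
In equilibrium σT⁴ equals this, so T = 46.13 K.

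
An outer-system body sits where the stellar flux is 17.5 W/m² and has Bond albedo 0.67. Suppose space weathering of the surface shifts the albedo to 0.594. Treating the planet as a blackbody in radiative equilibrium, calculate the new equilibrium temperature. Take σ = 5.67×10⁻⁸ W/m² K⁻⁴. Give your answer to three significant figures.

74.8 kelvin

New equilibrium: T₂ = [(1−0.594)·17.50/(4σ)]^(1/4) = 74.81 K.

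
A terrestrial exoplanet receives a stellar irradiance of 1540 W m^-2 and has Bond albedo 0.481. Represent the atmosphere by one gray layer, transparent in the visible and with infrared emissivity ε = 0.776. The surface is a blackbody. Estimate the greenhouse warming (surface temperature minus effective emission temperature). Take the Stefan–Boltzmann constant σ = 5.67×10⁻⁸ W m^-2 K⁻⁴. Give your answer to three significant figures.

31.8 K

At the top of the atmosphere, σT_e⁴ = S(1−α)/4 = 199.8 W m^-2, giving T_e = 243.6 K.
The surface balance (absorbed SW + ε·downward IR = σT_s⁴) with T_a⁴ = T_s⁴/2 reduces to T_s = T_e·[2/(2−ε)]^¼ = 275.5 K.
Greenhouse warming: T_s − T_e = 31.82 K.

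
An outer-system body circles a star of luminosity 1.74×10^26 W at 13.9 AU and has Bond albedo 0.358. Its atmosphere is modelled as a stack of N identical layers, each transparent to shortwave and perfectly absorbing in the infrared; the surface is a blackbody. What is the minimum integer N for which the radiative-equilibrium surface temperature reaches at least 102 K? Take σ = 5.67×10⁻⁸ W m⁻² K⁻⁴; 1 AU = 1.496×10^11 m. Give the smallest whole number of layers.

d = 13.9 × 1.496×10^11 m = 2.079×10^12 m.
Flux at the orbit: S = L/(4πd²) = 1.74×10^26/(4π·(2.08×10^12)²) = 3.202 W m⁻².
OLR = S(1−α)/4 = 0.5140 W m⁻²; the top layer radiates at T_e = 54.87 K.
Since T_s⁴ = (N+1)T_e⁴, we need N ≥ (T_s/T_e)⁴ − 1 = 10.942.
So N ≥ 10.942; the smallest integer is N = 11.

11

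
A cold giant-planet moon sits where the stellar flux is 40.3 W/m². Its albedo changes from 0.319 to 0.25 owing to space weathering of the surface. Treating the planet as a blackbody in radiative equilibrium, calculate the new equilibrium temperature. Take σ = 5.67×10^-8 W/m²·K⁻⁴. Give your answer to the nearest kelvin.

107 K

With the new albedo, S(1−α₂)/4 = 7.556 W/m², so T₂ = 107.4 K.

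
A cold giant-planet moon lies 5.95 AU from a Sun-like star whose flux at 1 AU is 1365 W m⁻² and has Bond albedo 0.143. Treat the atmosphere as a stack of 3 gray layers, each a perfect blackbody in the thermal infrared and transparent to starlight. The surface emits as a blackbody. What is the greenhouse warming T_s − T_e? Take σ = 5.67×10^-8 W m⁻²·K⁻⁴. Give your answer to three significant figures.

45.5 kelvin

Irradiance scales as 1/d², so S = 1365 W m⁻² × (1/5.95)² = 38.56 W m⁻².
The effective emission temperature is T_e = [S(1−α)/(4σ)]^¼ = 109.9 K.
T_s = (N+1)^(1/4)·T_e = 155.4 K.
So the greenhouse effect raises the surface by 155.4 − 109.9 = 45.51 K.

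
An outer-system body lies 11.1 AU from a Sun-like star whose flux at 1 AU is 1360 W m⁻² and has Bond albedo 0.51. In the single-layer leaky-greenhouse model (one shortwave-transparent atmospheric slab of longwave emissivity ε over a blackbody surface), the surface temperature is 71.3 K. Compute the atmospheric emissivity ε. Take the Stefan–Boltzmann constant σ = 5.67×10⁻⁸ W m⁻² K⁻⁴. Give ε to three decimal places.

0.154

By the inverse-square law, S = 1360/11.1² = 11.04 W m⁻².
Effective temperature: T_e = [S(1−α)/(4σ)]^(1/4) = 69.88 K.
Since (2−ε)/2 = (T_e/T_s)⁴ = 0.9228, ε = 0.1545.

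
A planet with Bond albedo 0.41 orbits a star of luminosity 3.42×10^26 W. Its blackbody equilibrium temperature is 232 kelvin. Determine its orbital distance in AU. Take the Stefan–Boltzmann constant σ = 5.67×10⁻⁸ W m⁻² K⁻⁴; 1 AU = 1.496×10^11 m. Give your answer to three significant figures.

The flux needed for this T is 4σT⁴/(1−0.41) = 1114 W m⁻².
From L = 4πd²S, d = √(3.42×10^26/(4π·1114)) = 1.563×10^11 m = 1.045 AU.

1.04 AU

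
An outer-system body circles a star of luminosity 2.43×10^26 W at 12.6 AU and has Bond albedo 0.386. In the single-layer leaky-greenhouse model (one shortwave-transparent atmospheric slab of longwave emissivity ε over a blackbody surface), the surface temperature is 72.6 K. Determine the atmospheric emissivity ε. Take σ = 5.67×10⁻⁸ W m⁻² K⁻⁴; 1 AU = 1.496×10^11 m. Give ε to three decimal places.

0.939

d = 12.6 × 1.496×10^11 m = 1.885×10^12 m.
S = L/(4πd²) = 5.442 W m⁻².
Effective temperature: T_e = [S(1−α)/(4σ)]^(1/4) = 61.96 K.
T_s⁴ = T_e⁴·2/(2−ε) → ε = 2 − 2(T_e/T_s)⁴ = 2 − 2·(61.96/72.6)⁴ = 0.9393.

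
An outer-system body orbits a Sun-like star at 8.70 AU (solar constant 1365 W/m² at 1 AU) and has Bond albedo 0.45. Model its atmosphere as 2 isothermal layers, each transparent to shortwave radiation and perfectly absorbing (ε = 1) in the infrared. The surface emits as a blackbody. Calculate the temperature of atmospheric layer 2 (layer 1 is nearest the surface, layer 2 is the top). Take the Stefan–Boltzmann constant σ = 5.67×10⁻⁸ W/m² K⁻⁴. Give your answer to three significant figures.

Flux at the orbit: S = 1365/(8.70)² = 18.03 W/m².
Top-of-atmosphere balance: σT_e⁴ = S(1−α)/4 = 2.480 W/m² → T_e = 81.32 K.
In the N-layer model, layer k (counted from the surface) has T_k = (N+1−k)^(1/4)·T_e.
With k = 2: T_2 = (2+1−2)^¼·81.32 K = 81.32 K.

81.3 K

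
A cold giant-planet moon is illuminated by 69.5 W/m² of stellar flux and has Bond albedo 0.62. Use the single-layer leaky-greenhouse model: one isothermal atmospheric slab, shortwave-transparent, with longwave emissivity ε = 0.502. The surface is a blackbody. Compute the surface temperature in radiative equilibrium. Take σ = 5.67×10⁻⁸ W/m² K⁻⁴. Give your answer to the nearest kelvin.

112 kelvin

The planet radiates to space at T_e = [S(1−α)/(4σ)]^(1/4) = 103.9 K.
The surface balance (absorbed SW + ε·downward IR = σT_s⁴) with T_a⁴ = T_s⁴/2 reduces to T_s = T_e·[2/(2−ε)]^¼ = 111.7 K.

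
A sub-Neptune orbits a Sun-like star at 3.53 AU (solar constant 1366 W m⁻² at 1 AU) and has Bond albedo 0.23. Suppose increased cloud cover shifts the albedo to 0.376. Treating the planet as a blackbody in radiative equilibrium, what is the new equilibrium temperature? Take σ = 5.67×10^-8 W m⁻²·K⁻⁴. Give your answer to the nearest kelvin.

132 kelvin

Irradiance scales as 1/d², so S = 1366 W m⁻² × (1/3.53)² = 109.6 W m⁻².
With the new albedo, S(1−α₂)/4 = 17.10 W m⁻², so T₂ = 131.8 K.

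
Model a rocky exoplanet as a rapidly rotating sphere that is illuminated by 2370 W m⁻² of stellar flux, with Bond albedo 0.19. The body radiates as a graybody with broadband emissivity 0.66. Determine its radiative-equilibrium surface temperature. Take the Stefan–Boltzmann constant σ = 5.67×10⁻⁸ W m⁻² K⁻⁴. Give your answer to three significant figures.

337 K

Averaging over the sphere, the absorbed flux is S(1−α)/4 = 479.9 W m⁻².
Radiative balance εσT⁴ = 479.9 gives T = [479.9/(0.66·σ)]^(1/4) = 336.5 K.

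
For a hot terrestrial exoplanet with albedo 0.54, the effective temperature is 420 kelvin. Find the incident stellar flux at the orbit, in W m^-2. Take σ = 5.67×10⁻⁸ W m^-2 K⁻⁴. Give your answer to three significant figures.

15300 W m^-2

Invert the energy balance for S: S = 4σT⁴/(1−α).
σT⁴ = 5.67×10⁻⁸·(420)⁴ = 1764 W m^-2.
S = 4·1764/0.46 = 15340 W m^-2.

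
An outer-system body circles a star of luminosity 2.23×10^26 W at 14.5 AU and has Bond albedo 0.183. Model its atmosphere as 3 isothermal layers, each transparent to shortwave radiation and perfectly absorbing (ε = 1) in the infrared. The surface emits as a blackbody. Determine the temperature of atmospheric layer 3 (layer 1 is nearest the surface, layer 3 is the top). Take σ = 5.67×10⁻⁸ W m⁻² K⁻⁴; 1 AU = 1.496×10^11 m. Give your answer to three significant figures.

60.7 K

Orbital distance: d = 14.5 AU = 2.169×10^12 m.
Spreading L over a sphere of radius d: S = 2.23×10^26/(4π·2.17×10^12²) = 3.771 W m⁻².
Top-of-atmosphere balance: σT_e⁴ = S(1−α)/4 = 0.7703 W m⁻² → T_e = 60.71 K.
The net upward flux σT_e⁴ is constant between every pair of levels, so T_k⁴ = (N+1−k)T_e⁴.
T_3 = (1)^(1/4)·60.71 = 60.71 K.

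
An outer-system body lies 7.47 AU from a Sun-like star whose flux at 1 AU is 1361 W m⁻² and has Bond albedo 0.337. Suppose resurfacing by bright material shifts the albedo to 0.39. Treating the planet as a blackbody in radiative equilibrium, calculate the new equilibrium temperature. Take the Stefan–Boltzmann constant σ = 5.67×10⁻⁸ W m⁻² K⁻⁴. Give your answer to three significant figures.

90.0 K

By the inverse-square law, S = 1361/7.47² = 24.39 W m⁻².
With the new albedo, S(1−α₂)/4 = 3.720 W m⁻², so T₂ = 90.00 K.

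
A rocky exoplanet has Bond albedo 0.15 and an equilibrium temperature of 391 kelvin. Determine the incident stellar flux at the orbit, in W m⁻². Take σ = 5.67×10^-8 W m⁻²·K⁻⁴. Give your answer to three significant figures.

From S(1−α)/4 = σT⁴: S = 4σT⁴/(1−α).
The emitted flux is σT⁴ = 1325 W m⁻².
So S = 4×1325/(1−0.15) = 6236 W m⁻².

6240 W m⁻²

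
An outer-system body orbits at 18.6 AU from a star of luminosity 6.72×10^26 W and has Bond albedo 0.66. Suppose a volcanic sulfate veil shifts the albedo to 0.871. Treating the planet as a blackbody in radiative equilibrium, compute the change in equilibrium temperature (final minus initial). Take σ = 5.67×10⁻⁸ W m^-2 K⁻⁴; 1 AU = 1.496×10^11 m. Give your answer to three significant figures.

-12.2 K

d = 18.6 × 1.496×10^11 m = 2.783×10^12 m.
Flux at the orbit: S = L/(4πd²) = 6.72×10^26/(4π·(2.78×10^12)²) = 6.907 W m^-2.
Initial: T₁ = [S(1−0.66)/(4σ)]^(1/4) = 56.73 K.
After:  T₂ = [6.907·0.129/(4σ)]^(1/4) = 44.52 K.
Change: 44.52 − 56.73 = -12.21 K.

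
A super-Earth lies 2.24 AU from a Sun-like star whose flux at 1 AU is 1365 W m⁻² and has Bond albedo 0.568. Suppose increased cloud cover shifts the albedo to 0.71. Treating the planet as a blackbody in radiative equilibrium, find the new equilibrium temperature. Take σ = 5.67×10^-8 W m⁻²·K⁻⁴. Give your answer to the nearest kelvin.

Flux at the orbit: S = 1365/(2.24)² = 272.0 W m⁻².
New equilibrium: T₂ = [(1−0.71)·272.0/(4σ)]^(1/4) = 136.6 K.

137 kelvin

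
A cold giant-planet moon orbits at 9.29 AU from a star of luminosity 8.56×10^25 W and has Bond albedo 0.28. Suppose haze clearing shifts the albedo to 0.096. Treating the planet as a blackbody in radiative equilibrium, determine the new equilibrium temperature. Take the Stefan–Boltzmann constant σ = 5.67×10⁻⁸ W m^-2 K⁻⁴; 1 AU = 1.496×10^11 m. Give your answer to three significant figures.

61.2 K

d = 9.29 × 1.496×10^11 m = 1.390×10^12 m.
Spreading L over a sphere of radius d: S = 8.56×10^25/(4π·1.39×10^12²) = 3.527 W m^-2.
New equilibrium: T₂ = [(1−0.096)·3.527/(4σ)]^(1/4) = 61.23 K.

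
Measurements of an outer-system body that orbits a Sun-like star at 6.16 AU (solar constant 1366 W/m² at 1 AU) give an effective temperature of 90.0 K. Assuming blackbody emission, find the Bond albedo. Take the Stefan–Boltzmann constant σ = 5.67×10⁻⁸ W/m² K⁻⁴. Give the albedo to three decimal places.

Irradiance scales as 1/d², so S = 1366 W/m² × (1/6.16)² = 36.00 W/m².
Rearranging the radiative balance, α = 1 − 4σT⁴/S.
σT⁴ = 3.720 W/m², so 4σT⁴ = 14.88 W/m².
Hence α = 1 − 14.88/36.00 = 0.5866.

0.587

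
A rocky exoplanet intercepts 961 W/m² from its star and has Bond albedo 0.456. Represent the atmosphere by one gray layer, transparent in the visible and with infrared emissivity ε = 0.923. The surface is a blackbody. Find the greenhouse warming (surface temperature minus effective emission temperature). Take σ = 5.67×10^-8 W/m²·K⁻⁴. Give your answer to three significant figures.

36.7 kelvin

At the top of the atmosphere, σT_e⁴ = S(1−α)/4 = 130.7 W/m², giving T_e = 219.1 K.
For a single slab of emissivity ε, T_s⁴ = 2T_e⁴/(2−ε); thus T_s = 219.1·(1.857)^(1/4) = 255.8 K.
T_s − T_e = 255.8 − 219.1 = 36.67 K.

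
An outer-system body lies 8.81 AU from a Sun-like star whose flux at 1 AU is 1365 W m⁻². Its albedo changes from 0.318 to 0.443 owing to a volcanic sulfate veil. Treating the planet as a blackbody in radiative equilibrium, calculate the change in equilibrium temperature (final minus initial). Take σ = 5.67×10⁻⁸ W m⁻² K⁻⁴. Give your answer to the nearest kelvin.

-4 kelvin

Flux at the orbit: S = 1365/(8.81)² = 17.59 W m⁻².
With α = 0.318, T₁ = 85.28 K.
After:  T₂ = [17.59·0.557/(4σ)]^(1/4) = 81.07 K.
ΔT = T₂ − T₁ = -4.209 K.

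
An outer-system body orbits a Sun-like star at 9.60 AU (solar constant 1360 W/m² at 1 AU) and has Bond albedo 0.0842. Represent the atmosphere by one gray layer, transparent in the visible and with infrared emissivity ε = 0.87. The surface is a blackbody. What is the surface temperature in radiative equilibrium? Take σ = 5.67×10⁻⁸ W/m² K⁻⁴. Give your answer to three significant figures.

101 kelvin

Flux at the orbit: S = 1360/(9.60)² = 14.76 W/m².
At the top of the atmosphere, σT_e⁴ = S(1−α)/4 = 3.379 W/m², giving T_e = 87.86 K.
Surface balance with a leaky layer gives σT_s⁴ = σT_e⁴·2/(2−ε), so T_s = T_e·[2/(2−0.87)]^(1/4) = 101.3 K.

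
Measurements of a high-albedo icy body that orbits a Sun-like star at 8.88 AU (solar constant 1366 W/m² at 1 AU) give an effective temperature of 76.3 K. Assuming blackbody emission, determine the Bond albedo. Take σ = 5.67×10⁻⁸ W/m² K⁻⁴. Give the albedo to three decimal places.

By the inverse-square law, S = 1366/8.88² = 17.32 W/m².
Rearranging the radiative balance, α = 1 − 4σT⁴/S.
σT⁴ = 1.922 W/m², so 4σT⁴ = 7.687 W/m².
1−α = 7.687/17.32 = 0.4437, so α = 0.5563.

0.556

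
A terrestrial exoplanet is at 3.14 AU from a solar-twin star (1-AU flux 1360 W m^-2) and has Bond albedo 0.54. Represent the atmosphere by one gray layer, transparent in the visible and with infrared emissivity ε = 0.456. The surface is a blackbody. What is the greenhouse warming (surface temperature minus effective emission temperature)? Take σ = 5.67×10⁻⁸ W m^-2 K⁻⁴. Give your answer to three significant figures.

8.64 K

Flux at the orbit: S = 1360/(3.14)² = 137.9 W m^-2.
The planet radiates to space at T_e = [S(1−α)/(4σ)]^(1/4) = 129.3 K.
Surface balance with a leaky layer gives σT_s⁴ = σT_e⁴·2/(2−ε), so T_s = T_e·[2/(2−0.456)]^(1/4) = 138.0 K.
The atmosphere warms the surface by 8.643 K.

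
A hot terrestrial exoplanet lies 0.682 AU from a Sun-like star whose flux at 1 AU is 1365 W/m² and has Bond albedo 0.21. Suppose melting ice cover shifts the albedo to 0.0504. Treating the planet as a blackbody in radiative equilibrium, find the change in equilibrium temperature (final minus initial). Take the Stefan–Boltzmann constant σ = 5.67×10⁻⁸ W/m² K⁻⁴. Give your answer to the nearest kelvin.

Flux at the orbit: S = 1365/(0.682)² = 2935 W/m².
Initial: T₁ = [S(1−0.21)/(4σ)]^(1/4) = 318.0 K.
Final:   T₂ = [S(1−0.0504)/(4σ)]^(1/4) = 332.9 K.
Change: 332.9 − 318.0 = 14.97 K.

15 kelvin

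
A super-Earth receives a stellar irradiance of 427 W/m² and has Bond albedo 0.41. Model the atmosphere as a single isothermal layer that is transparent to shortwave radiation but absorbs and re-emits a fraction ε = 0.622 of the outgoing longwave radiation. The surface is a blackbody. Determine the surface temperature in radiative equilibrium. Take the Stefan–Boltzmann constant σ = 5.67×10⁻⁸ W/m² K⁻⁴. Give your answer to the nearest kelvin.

200 kelvin

At the top of the atmosphere, σT_e⁴ = S(1−α)/4 = 62.98 W/m², giving T_e = 182.6 K.
Surface balance with a leaky layer gives σT_s⁴ = σT_e⁴·2/(2−ε), so T_s = T_e·[2/(2−0.622)]^(1/4) = 200.4 K.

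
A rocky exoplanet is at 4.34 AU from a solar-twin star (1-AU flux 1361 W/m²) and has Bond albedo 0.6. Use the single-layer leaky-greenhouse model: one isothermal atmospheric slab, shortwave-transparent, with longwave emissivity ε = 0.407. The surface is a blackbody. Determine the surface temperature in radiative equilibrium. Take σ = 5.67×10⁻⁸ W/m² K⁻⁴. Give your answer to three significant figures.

Flux at the orbit: S = 1361/(4.34)² = 72.26 W/m².
Effective emission temperature (TOA balance): σT_e⁴ = S(1−α)/4 = 7.226 W/m² → T_e = 106.2 K.
For a single slab of emissivity ε, T_s⁴ = 2T_e⁴/(2−ε); thus T_s = 106.2·(1.255)^(1/4) = 112.5 K.

112 K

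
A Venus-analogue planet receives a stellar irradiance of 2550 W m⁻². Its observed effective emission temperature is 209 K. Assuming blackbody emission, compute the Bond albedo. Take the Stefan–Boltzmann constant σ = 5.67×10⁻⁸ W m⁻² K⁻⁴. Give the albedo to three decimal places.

Energy balance: S(1−α)/4 = σT⁴, so 1−α = 4σT⁴/S.
4σT⁴ = 4·5.67×10⁻⁸·(209)⁴ = 432.7 W m⁻².
1−α = 432.7/2550 = 0.1697, so α = 0.8303.

0.830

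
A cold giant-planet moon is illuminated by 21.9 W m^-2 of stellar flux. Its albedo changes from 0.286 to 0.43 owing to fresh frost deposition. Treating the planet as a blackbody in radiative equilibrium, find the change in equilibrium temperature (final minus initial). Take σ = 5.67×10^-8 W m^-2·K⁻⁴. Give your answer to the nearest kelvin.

-5 K

With α = 0.286, T₁ = 91.12 K.
Final:   T₂ = [S(1−0.43)/(4σ)]^(1/4) = 86.13 K.
Change: 86.13 − 91.12 = -4.989 K.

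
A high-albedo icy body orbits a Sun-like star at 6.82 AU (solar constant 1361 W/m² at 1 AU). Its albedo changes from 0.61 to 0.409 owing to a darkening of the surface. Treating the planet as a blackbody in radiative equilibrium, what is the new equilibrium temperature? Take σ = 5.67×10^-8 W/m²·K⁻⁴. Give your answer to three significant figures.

93.4 K

Irradiance scales as 1/d², so S = 1361 W/m² × (1/6.82)² = 29.26 W/m².
With the new albedo, S(1−α₂)/4 = 4.323 W/m², so T₂ = 93.45 K.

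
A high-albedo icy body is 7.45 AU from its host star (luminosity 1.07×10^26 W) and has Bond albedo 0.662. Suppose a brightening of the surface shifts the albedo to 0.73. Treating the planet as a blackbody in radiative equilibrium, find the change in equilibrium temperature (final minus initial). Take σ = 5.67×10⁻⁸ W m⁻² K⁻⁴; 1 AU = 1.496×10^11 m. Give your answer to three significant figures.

Orbital distance: d = 7.45 AU = 1.115×10^12 m.
S = L/(4πd²) = 6.855 W m⁻².
Initial: T₁ = [S(1−0.662)/(4σ)]^(1/4) = 56.54 K.
After:  T₂ = [6.855·0.27/(4σ)]^(1/4) = 53.45 K.
ΔT = T₂ − T₁ = -3.087 K.

-3.09 K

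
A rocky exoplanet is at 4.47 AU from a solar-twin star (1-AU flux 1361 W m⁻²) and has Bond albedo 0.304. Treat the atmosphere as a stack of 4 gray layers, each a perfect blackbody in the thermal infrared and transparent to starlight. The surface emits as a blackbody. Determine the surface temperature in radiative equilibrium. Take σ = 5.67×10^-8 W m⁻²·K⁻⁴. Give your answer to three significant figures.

Flux at the orbit: S = 1361/(4.47)² = 68.12 W m⁻².
OLR = S(1−α)/4 = 11.85 W m⁻²; the top layer radiates at T_e = 120.2 K.
Layer-by-layer balance gives σT_s⁴ = (N+1)σT_e⁴, so T_s = 5^¼·120.2 = 179.8 K.

180 kelvin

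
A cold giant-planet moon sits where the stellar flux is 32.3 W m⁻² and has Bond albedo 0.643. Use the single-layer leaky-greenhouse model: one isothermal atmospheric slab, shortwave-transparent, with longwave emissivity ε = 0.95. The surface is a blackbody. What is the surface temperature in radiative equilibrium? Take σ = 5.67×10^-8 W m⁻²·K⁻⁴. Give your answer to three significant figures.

The planet radiates to space at T_e = [S(1−α)/(4σ)]^(1/4) = 84.44 K.
Surface balance with a leaky layer gives σT_s⁴ = σT_e⁴·2/(2−ε), so T_s = T_e·[2/(2−0.95)]^(1/4) = 99.20 K.

99.2 K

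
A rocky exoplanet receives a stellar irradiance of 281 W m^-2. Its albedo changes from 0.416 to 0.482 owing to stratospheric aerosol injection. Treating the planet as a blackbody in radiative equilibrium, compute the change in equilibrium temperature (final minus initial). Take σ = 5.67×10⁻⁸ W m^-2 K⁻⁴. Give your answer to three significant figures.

Before: T₁ = [281.0·0.584/(4σ)]^(1/4) = 164.0 K.
Final:   T₂ = [S(1−0.482)/(4σ)]^(1/4) = 159.2 K.
ΔT = T₂ − T₁ = -4.844 K.

-4.84 kelvin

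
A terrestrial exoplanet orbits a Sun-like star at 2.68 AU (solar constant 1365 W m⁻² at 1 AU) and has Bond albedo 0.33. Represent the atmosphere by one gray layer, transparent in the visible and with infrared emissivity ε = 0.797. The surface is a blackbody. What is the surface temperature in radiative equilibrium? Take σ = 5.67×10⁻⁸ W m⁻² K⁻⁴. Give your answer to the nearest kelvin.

175 kelvin

Irradiance scales as 1/d², so S = 1365 W m⁻² × (1/2.68)² = 190.0 W m⁻².
Effective emission temperature (TOA balance): σT_e⁴ = S(1−α)/4 = 31.83 W m⁻² → T_e = 153.9 K.
Surface balance with a leaky layer gives σT_s⁴ = σT_e⁴·2/(2−ε), so T_s = T_e·[2/(2−0.797)]^(1/4) = 174.8 K.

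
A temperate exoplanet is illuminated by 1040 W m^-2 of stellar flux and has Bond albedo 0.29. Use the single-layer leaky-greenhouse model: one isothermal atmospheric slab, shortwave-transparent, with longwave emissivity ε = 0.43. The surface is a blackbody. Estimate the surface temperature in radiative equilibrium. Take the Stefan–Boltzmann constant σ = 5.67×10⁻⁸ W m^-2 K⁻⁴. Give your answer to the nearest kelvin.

Effective emission temperature (TOA balance): σT_e⁴ = S(1−α)/4 = 184.6 W m^-2 → T_e = 238.9 K.
Surface balance with a leaky layer gives σT_s⁴ = σT_e⁴·2/(2−ε), so T_s = T_e·[2/(2−0.43)]^(1/4) = 253.8 K.

254 kelvin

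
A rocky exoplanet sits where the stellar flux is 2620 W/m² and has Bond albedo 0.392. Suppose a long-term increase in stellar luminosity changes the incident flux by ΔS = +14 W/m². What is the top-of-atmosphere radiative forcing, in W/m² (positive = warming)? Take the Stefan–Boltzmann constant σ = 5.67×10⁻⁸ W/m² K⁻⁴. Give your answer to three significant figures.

Only a fraction (1−α) is absorbed and it's spread over 4πR², so ΔF = (1−α)ΔS/4 = 2.128 W/m².

2.13 W/m²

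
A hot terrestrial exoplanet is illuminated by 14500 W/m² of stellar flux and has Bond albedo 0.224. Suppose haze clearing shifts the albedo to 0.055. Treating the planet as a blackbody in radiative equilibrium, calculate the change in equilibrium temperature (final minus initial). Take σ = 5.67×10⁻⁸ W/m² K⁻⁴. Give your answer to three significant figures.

23.8 kelvin

With α = 0.224, T₁ = 472.0 K.
After:  T₂ = [14500·0.945/(4σ)]^(1/4) = 495.8 K.
ΔT = T₂ − T₁ = 23.83 K.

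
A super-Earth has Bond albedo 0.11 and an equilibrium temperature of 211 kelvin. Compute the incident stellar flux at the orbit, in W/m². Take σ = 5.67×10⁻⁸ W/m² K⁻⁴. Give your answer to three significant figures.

Invert the energy balance for S: S = 4σT⁴/(1−α).
σT⁴ = 5.67×10⁻⁸·(211)⁴ = 112.4 W/m².
So S = 4×112.4/(1−0.11) = 505.1 W/m².

505 W/m²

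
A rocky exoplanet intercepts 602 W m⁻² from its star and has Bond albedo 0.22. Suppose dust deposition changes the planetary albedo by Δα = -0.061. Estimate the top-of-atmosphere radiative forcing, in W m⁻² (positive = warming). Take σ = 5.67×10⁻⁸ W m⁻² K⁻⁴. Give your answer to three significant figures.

ΔF = −(S/4)Δα = −(602.0/4)×(-0.061) = 9.181 W m⁻².

9.18 W m⁻²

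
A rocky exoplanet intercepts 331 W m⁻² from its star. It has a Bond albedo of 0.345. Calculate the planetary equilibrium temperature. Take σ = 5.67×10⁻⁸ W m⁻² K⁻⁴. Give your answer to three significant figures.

176 kelvin

The planet absorbs (1−α)S over its disc πR² and re-emits over 4πR², so the mean absorbed flux is (1−0.345)·331.0/4 = 54.20 W m⁻².
In equilibrium σT⁴ equals this, so T = 175.8 K.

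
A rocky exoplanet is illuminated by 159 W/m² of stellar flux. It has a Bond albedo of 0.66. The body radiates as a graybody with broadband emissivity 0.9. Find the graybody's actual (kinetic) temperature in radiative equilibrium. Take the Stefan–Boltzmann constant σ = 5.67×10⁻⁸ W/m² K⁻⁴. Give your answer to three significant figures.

Averaging over the sphere, the absorbed flux is S(1−α)/4 = 13.51 W/m².
Equating to εσT⁴ with ε = 0.9: T = (13.51/0.9σ)^(1/4) = 127.6 K.

128 K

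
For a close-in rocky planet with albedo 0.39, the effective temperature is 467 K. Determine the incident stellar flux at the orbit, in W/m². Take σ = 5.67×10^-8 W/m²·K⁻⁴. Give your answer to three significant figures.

17700 W/m²

From S(1−α)/4 = σT⁴: S = 4σT⁴/(1−α).
σT⁴ = 5.67×10⁻⁸·(467)⁴ = 2697 W/m².
So S = 4×2697/(1−0.39) = 17680 W/m².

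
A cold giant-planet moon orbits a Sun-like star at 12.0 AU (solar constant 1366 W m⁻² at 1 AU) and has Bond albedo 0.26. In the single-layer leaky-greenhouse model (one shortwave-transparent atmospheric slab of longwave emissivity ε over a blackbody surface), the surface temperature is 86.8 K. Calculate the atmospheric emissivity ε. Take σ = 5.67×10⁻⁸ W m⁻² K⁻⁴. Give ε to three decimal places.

Irradiance scales as 1/d², so S = 1366 W m⁻² × (1/12.0)² = 9.486 W m⁻².
TOA balance gives T_e = 74.59 K.
Inverting T_s⁴ = 2T_e⁴/(2−ε): (T_e/T_s)⁴ = 0.5453, so ε = 2(1 − 0.5453) = 0.9095.

0.909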